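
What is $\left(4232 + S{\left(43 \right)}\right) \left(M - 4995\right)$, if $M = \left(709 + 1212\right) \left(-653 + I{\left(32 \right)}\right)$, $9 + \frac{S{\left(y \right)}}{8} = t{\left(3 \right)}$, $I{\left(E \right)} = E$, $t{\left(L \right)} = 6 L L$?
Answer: $-5500922112$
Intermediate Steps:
$t{\left(L \right)} = 6 L^{2}$
$S{\left(y \right)} = 360$ ($S{\left(y \right)} = -72 + 8 \cdot 6 \cdot 3^{2} = -72 + 8 \cdot 6 \cdot 9 = -72 + 8 \cdot 54 = -72 + 432 = 360$)
$M = -1192941$ ($M = \left(709 + 1212\right) \left(-653 + 32\right) = 1921 \left(-621\right) = -1192941$)
$\left(4232 + S{\left(43 \right)}\right) \left(M - 4995\right) = \left(4232 + 360\right) \left(-1192941 - 4995\right) = 4592 \left(-1197936\right) = -5500922112$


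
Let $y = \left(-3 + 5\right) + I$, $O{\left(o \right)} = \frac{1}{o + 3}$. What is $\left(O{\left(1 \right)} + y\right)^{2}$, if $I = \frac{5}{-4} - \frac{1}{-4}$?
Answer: $\frac{25}{16} \approx 1.5625$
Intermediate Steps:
$O{\left(o \right)} = \frac{1}{3 + o}$
$I = -1$ ($I = 5 \left(- \frac{1}{4}\right) - - \frac{1}{4} = - \frac{5}{4} + \frac{1}{4} = -1$)
$y = 1$ ($y = \left(-3 + 5\right) - 1 = 2 - 1 = 1$)
$\left(O{\left(1 \right)} + y\right)^{2} = \left(\frac{1}{3 + 1} + 1\right)^{2} = \left(\frac{1}{4} + 1\right)^{2} = \left(\frac{5}{4}\right)^{2} = \frac{25}{16}$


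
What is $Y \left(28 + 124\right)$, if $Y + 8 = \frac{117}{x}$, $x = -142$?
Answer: $- \frac{95228}{71} \approx -1341.2$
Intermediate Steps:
$Y = - \frac{1253}{142}$ ($Y = -8 + \frac{117}{-142} = -8 + 117 \left(- \frac{1}{142}\right) = -8 - \frac{117}{142} = - \frac{1253}{142} \approx -8.8239$)
$Y \left(28 + 124\right) = - \frac{1253 \left(28 + 124\right)}{142} = \left(- \frac{1253}{142}\right) 152 = - \frac{95228}{71}$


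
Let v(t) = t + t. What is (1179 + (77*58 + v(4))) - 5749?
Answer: -96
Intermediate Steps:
v(t) = 2*t
(1179 + (77*58 + v(4))) - 5749 = (1179 + (77*58 + 2*4)) - 5749 = (1179 + (4466 + 8)) - 5749 = (1179 + 4474) - 5749 = 5653 - 5749 = -96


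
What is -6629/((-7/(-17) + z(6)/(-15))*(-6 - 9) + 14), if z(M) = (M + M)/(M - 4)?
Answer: -112693/235 ≈ -479.54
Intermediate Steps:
z(M) = 2*M/(-4 + M) (z(M) = (2*M)/(-4 + M) = 2*M/(-4 + M))
-6629/((-7/(-17) + z(6)/(-15))*(-6 - 9) + 14) = -6629/((-7/(-17) + (2*6/(-4 + 6))/(-15))*(-6 - 9) + 14) = -6629/((-7*(-1/17) + (2*6/2)*(-1/15))*(-15) + 14) = -6629/((7/17 + (2*6*(½))*(-1/15))*(-15) + 14) = -6629/((7/17 + 6*(-1/15))*(-15) + 14) = -6629/((7/17 - ⅖)*(-15) + 14) = -6629/((1/85)*(-15) + 14) = -6629/(-3/17 + 14) = -6629/235/17 = -6629*17/235 = -112693/235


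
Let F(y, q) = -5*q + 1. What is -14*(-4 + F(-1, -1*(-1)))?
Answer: 112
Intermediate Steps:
F(y, q) = 1 - 5*q
-14*(-4 + F(-1, -1*(-1))) = -14*(-4 + (1 - (-5)*(-1))) = -14*(-4 + (1 - 5*1)) = -14*(-4 + (1 - 5)) = -14*(-4 - 4) = -14*(-8) = 112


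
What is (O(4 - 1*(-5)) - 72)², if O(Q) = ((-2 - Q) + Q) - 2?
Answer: 5776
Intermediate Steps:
O(Q) = -4 (O(Q) = -2 - 2 = -4)
(O(4 - 1*(-5)) - 72)² = (-4 - 72)² = (-76)² = 5776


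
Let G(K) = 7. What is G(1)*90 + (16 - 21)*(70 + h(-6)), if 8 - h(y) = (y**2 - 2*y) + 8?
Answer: 520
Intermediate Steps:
h(y) = -y**2 + 2*y (h(y) = 8 - ((y**2 - 2*y) + 8) = 8 - (8 + y**2 - 2*y) = 8 + (-8 - y**2 + 2*y) = -y**2 + 2*y)
G(1)*90 + (16 - 21)*(70 + h(-6)) = 7*90 + (16 - 21)*(70 - 6*(2 - 1*(-6))) = 630 - 5*(70 - 6*(2 + 6)) = 630 - 5*(70 - 6*8) = 630 - 5*(70 - 48) = 630 - 5*22 = 630 - 110 = 520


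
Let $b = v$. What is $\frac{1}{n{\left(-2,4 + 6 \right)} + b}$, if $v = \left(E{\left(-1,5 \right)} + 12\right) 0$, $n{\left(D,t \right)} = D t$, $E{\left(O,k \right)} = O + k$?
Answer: $- \frac{1}{20} \approx -0.05$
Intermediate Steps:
$v = 0$ ($v = \left(\left(-1 + 5\right) + 12\right) 0 = \left(4 + 12\right) 0 = 16 \cdot 0 = 0$)
$b = 0$
$\frac{1}{n{\left(-2,4 + 6 \right)} + b} = \frac{1}{- 2 \left(4 + 6\right) + 0} = \frac{1}{\left(-2\right) 10 + 0} = \frac{1}{-20 + 0} = \frac{1}{-20} = - \frac{1}{20}$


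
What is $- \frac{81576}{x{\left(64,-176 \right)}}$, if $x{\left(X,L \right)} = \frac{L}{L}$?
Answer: $-81576$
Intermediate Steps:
$x{\left(X,L \right)} = 1$
$- \frac{81576}{x{\left(64,-176 \right)}} = - \frac{81576}{1} = \left(-81576\right) 1 = -81576$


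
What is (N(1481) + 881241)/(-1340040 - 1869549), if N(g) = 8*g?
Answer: -893089/3209589 ≈ -0.27826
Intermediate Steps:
(N(1481) + 881241)/(-1340040 - 1869549) = (8*1481 + 881241)/(-1340040 - 1869549) = (11848 + 881241)/(-3209589) = 893089*(-1/3209589) = -893089/3209589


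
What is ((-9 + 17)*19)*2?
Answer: 304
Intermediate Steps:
((-9 + 17)*19)*2 = (8*19)*2 = 152*2 = 304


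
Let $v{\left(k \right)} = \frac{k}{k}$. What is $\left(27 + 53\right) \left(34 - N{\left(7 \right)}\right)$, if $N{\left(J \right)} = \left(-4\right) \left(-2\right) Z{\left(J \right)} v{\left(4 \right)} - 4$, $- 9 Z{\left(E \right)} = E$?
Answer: $\frac{31840}{9} \approx 3537.8$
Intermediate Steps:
$Z{\left(E \right)} = - \frac{E}{9}$
$v{\left(k \right)} = 1$
$N{\left(J \right)} = -4 - \frac{8 J}{9}$ ($N{\left(J \right)} = \left(-4\right) \left(-2\right) \left(- \frac{J}{9}\right) 1 - 4 = 8 \left(- \frac{J}{9}\right) 1 - 4 = - \frac{8 J}{9} \cdot 1 - 4 = - \frac{8 J}{9} - 4 = -4 - \frac{8 J}{9}$)
$\left(27 + 53\right) \left(34 - N{\left(7 \right)}\right) = \left(27 + 53\right) \left(34 - \left(-4 - \frac{56}{9}\right)\right) = 80 \left(34 - \left(-4 - \frac{56}{9}\right)\right) = 80 \left(34 - - \frac{92}{9}\right) = 80 \left(34 + \frac{92}{9}\right) = 80 \cdot \frac{398}{9} = \frac{31840}{9}$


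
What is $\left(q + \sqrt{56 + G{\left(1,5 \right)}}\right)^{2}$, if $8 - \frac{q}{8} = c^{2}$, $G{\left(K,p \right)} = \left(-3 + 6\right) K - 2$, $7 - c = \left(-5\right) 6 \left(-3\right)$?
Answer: $\left(-55048 + \sqrt{57}\right)^{2} \approx 3.0295 \cdot 10^{9}$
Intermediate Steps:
$c = -83$ ($c = 7 - \left(-5\right) 6 \left(-3\right) = 7 - \left(-30\right) \left(-3\right) = 7 - 90 = -83$)
$G{\left(K,p \right)} = -2 + 3 K$ ($G{\left(K,p \right)} = 3 K - 2 = -2 + 3 K$)
$q = -55048$ ($q = 64 - 8 \left(-83\right)^{2} = 64 - 55112 = -55048$)
$\left(q + \sqrt{56 + G{\left(1,5 \right)}}\right)^{2} = \left(-55048 + \sqrt{56 + \left(-2 + 3 \cdot 1\right)}\right)^{2} = \left(-55048 + \sqrt{56 + \left(-2 + 3\right)}\right)^{2} = \left(-55048 + \sqrt{56 + 1}\right)^{2} = \left(-55048 + \sqrt{57}\right)^{2}$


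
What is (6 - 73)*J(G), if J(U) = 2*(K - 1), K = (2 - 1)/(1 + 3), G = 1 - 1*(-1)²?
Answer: 201/2 ≈ 100.50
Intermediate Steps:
G = 0 (G = 1 - 1*1 = 1 - 1 = 0)
K = ¼ (K = 1/4 = 1*(¼) = ¼ ≈ 0.25000)
J(U) = -3/2 (J(U) = 2*(¼ - 1) = 2*(-¾) = -3/2)
(6 - 73)*J(G) = (6 - 73)*(-3/2) = -67*(-3/2) = 201/2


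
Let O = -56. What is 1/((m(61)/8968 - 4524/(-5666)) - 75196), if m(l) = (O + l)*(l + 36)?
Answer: -25406344/1910433783803 ≈ -1.3299e-5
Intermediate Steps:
m(l) = (-56 + l)*(36 + l) (m(l) = (-56 + l)*(l + 36) = (-56 + l)*(36 + l))
1/((m(61)/8968 - 4524/(-5666)) - 75196) = 1/(((-2016 + 61**2 - 20*61)/8968 - 4524/(-5666)) - 75196) = 1/(((-2016 + 3721 - 1220)*(1/8968) - 4524*(-1/5666)) - 75196) = 1/((485*(1/8968) + 2262/2833) - 75196) = 1/((485/8968 + 2262/2833) - 75196) = 1/(21659621/25406344 - 75196) = 1/(-1910433783803/25406344) = -25406344/1910433783803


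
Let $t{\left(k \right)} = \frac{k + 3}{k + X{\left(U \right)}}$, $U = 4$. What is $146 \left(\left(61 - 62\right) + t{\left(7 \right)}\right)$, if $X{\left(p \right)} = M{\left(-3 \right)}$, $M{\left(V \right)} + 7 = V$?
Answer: $- \frac{1898}{3} \approx -632.67$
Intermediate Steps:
$M{\left(V \right)} = -7 + V$
$X{\left(p \right)} = -10$ ($X{\left(p \right)} = -7 - 3 = -10$)
$t{\left(k \right)} = \frac{3 + k}{-10 + k}$ ($t{\left(k \right)} = \frac{k + 3}{k - 10} = \frac{3 + k}{-10 + k}$)
$146 \left(\left(61 - 62\right) + t{\left(7 \right)}\right) = 146 \left(\left(61 - 62\right) + \frac{3 + 7}{-10 + 7}\right) = 146 \left(\left(61 - 62\right) + \frac{1}{-3} \cdot 10\right) = 146 \left(-1 - \frac{10}{3}\right) = 146 \left(- \frac{13}{3}\right) = - \frac{1898}{3}$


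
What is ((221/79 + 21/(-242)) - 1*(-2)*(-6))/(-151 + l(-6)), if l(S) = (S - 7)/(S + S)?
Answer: 1065558/17196641 ≈ 0.061963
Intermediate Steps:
l(S) = (-7 + S)/(2*S) (l(S) = (-7 + S)/((2*S)) = (-7 + S)*(1/(2*S)) = (-7 + S)/(2*S))
((221/79 + 21/(-242)) - 1*(-2)*(-6))/(-151 + l(-6)) = ((221/79 + 21/(-242)) - 1*(-2)*(-6))/(-151 + (½)*(-7 - 6)/(-6)) = ((221*(1/79) + 21*(-1/242)) + 2*(-6))/(-151 + (½)*(-⅙)*(-13)) = ((221/79 - 21/242) - 12)/(-151 + 13/12) = (51823/19118 - 12)/(-1799/12) = -177593/19118*(-12/1799) = 1065558/17196641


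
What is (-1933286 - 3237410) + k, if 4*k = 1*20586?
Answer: -10331099/2 ≈ -5.1656e+6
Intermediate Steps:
k = 10293/2 (k = (1*20586)/4 = (¼)*20586 = 10293/2 ≈ 5146.5)
(-1933286 - 3237410) + k = (-1933286 - 3237410) + 10293/2 = -5170696 + 10293/2 = -10331099/2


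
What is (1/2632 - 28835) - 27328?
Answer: -147821015/2632 ≈ -56163.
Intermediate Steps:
(1/2632 - 28835) - 27328 = -75893719/2632 - 27328 = -147821015/2632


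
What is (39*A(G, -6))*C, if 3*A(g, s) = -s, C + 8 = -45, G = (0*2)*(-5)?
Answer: -4134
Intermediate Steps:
G = 0 (G = 0*(-5) = 0)
C = -53 (C = -8 - 45 = -53)
A(g, s) = -s/3 (A(g, s) = (-s)/3 = -s/3)
(39*A(G, -6))*C = (39*(-1/3*(-6)))*(-53) = (39*2)*(-53) = 78*(-53) = -4134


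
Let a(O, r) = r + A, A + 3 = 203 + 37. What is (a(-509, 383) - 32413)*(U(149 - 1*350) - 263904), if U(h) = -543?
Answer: 8407563471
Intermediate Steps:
A = 237 (A = -3 + (203 + 37) = -3 + 240 = 237)
a(O, r) = 237 + r (a(O, r) = r + 237 = 237 + r)
(a(-509, 383) - 32413)*(U(149 - 1*350) - 263904) = ((237 + 383) - 32413)*(-543 - 263904) = (620 - 32413)*(-264447) = -31793*(-264447) = 8407563471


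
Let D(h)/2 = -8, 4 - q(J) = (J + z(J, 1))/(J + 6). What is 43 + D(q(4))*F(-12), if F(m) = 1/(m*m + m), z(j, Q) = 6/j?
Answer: 1415/33 ≈ 42.879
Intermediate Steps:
q(J) = 4 - (J + 6/J)/(6 + J) (q(J) = 4 - (J + 6/J)/(J + 6) = 4 - (J + 6/J)/(6 + J))
D(h) = -16 (D(h) = 2*(-8) = -16)
F(m) = 1/(m + m**2) (F(m) = 1/(m**2 + m) = 1/(m + m**2))
43 + D(q(4))*F(-12) = 43 - 16/((-12)*(1 - 12)) = 43 - (-4)/(3*(-11)) = 43 - (-4)*(-1)/(3*11) = 43 - 16*1/132 = 43 - 4/33 = 1415/33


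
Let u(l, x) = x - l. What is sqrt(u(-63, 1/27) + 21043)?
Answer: sqrt(1709589)/9 ≈ 145.28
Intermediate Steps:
sqrt(u(-63, 1/27) + 21043) = sqrt((1/27 - 1*(-63)) + 21043) = sqrt((1/27 + 63) + 21043) = sqrt(1702/27 + 21043) = sqrt(569863/27) = sqrt(1709589)/9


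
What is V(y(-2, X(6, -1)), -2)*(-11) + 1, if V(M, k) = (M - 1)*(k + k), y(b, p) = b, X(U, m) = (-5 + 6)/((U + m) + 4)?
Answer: -131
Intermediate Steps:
X(U, m) = 1/(4 + U + m)
V(M, k) = 2*k*(-1 + M) (V(M, k) = (-1 + M)*(2*k) = 2*k*(-1 + M))
V(y(-2, X(6, -1)), -2)*(-11) + 1 = (2*(-2)*(-1 - 2))*(-11) + 1 = (2*(-2)*(-3))*(-11) + 1 = 12*(-11) + 1 = -132 + 1 = -131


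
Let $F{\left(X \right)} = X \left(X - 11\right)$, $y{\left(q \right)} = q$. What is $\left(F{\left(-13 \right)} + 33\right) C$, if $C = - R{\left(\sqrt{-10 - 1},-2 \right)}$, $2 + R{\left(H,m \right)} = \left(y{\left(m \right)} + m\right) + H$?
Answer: $2070 - 345 i \sqrt{11} \approx 2070.0 - 1144.2 i$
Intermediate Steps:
$R{\left(H,m \right)} = -2 + H + 2 m$ ($R{\left(H,m \right)} = -2 + \left(\left(m + m\right) + H\right) = -2 + \left(2 m + H\right) = -2 + \left(H + 2 m\right) = -2 + H + 2 m$)
$C = 6 - i \sqrt{11}$ ($C = - (-2 + \sqrt{-10 - 1} + 2 \left(-2\right)) = - (-2 + \sqrt{-10 + \left(-3 + 2\right)} - 4) = - (-2 + \sqrt{-10 - 1} - 4) = - (-2 + \sqrt{-11} - 4) = - (-2 + i \sqrt{11} - 4) = - (-6 + i \sqrt{11}) = 6 - i \sqrt{11} \approx 6.0 - 3.3166 i$)
$F{\left(X \right)} = X \left(-11 + X\right)$
$\left(F{\left(-13 \right)} + 33\right) C = \left(- 13 \left(-11 - 13\right) + 33\right) \left(6 - i \sqrt{11}\right) = \left(\left(-13\right) \left(-24\right) + 33\right) \left(6 - i \sqrt{11}\right) = \left(312 + 33\right) \left(6 - i \sqrt{11}\right) = 345 \left(6 - i \sqrt{11}\right) = 2070 - 345 i \sqrt{11}$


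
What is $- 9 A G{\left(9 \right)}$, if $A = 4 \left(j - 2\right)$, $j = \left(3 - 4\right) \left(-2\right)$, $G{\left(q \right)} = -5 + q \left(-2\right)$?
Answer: $0$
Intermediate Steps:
$G{\left(q \right)} = -5 - 2 q$
$j = 2$ ($j = \left(-1\right) \left(-2\right) = 2$)
$A = 0$ ($A = 4 \left(2 - 2\right) = 4 \cdot 0 = 0$)
$- 9 A G{\left(9 \right)} = \left(-9\right) 0 \left(-5 - 18\right) = 0 \left(-5 - 18\right) = 0 \left(-23\right) = 0$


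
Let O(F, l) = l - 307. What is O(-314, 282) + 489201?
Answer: 489176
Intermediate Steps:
O(F, l) = -307 + l
O(-314, 282) + 489201 = (-307 + 282) + 489201 = -25 + 489201 = 489176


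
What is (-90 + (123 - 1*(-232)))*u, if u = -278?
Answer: -73670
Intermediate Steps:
(-90 + (123 - 1*(-232)))*u = (-90 + (123 - 1*(-232)))*(-278) = (-90 + (123 + 232))*(-278) = (-90 + 355)*(-278) = 265*(-278) = -73670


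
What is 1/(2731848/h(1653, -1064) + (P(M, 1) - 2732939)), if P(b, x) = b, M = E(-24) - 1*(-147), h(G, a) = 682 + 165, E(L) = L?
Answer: -121/330280472 ≈ -3.6636e-7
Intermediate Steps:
h(G, a) = 847
M = 123 (M = -24 - 1*(-147) = -24 + 147 = 123)
1/(2731848/h(1653, -1064) + (P(M, 1) - 2732939)) = 1/(2731848/847 + (123 - 2732939)) = 1/(2731848*(1/847) - 2732816) = 1/(390264/121 - 2732816) = 1/(-330280472/121) = -121/330280472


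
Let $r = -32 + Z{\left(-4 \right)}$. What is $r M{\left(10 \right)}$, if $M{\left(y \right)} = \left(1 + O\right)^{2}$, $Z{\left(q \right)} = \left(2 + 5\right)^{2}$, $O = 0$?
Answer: $17$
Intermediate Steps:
$Z{\left(q \right)} = 49$ ($Z{\left(q \right)} = 7^{2} = 49$)
$M{\left(y \right)} = 1$ ($M{\left(y \right)} = \left(1 + 0\right)^{2} = 1^{2} = 1$)
$r = 17$ ($r = -32 + 49 = 17$)
$r M{\left(10 \right)} = 17 \cdot 1 = 17$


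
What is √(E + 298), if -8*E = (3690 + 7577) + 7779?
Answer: I*√8331/2 ≈ 45.637*I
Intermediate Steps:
E = -9523/4 (E = -((3690 + 7577) + 7779)/8 = -(11267 + 7779)/8 = -⅛*19046 = -9523/4 ≈ -2380.8)
√(E + 298) = √(-9523/4 + 298) = √(-8331/4) = I*√8331/2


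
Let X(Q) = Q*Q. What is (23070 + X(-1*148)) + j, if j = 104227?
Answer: 149201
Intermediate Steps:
X(Q) = Q²
(23070 + X(-1*148)) + j = (23070 + (-1*148)²) + 104227 = (23070 + (-148)²) + 104227 = (23070 + 21904) + 104227 = 44974 + 104227 = 149201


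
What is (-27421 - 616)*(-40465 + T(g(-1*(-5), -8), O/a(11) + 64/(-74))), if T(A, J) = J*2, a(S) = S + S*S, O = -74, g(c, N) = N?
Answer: 1385343104102/1221 ≈ 1.1346e+9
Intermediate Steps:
a(S) = S + S²
T(A, J) = 2*J
(-27421 - 616)*(-40465 + T(g(-1*(-5), -8), O/a(11) + 64/(-74))) = (-27421 - 616)*(-40465 + 2*(-74*1/(11*(1 + 11)) + 64/(-74))) = -28037*(-40465 + 2*(-74/(11*12) + 64*(-1/74))) = -28037*(-40465 + 2*(-74/132 - 32/37)) = -28037*(-40465 + 2*(-74*1/132 - 32/37)) = -28037*(-40465 + 2*(-37/66 - 32/37)) = -28037*(-40465 + 2*(-3481/2442)) = -28037*(-40465 - 3481/1221) = -28037*(-49411246/1221) = 1385343104102/1221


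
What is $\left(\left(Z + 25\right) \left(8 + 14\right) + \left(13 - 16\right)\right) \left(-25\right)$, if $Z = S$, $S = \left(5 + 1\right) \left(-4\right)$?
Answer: $-475$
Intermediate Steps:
$S = -24$ ($S = 6 \left(-4\right) = -24$)
$Z = -24$
$\left(\left(Z + 25\right) \left(8 + 14\right) + \left(13 - 16\right)\right) \left(-25\right) = \left(\left(-24 + 25\right) \left(8 + 14\right) + \left(13 - 16\right)\right) \left(-25\right) = \left(1 \cdot 22 - 3\right) \left(-25\right) = \left(22 - 3\right) \left(-25\right) = 19 \left(-25\right) = -475$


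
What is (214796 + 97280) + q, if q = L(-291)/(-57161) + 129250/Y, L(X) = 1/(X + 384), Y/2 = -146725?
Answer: 9736584423608738/31199445537 ≈ 3.1208e+5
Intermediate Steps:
Y = -293450 (Y = 2*(-146725) = -293450)
L(X) = 1/(384 + X)
q = -13741796074/31199445537 (q = 1/((384 - 291)*(-57161)) + 129250/(-293450) = -1/57161/93 + 129250*(-1/293450) = (1/93)*(-1/57161) - 2585/5869 = -1/5315973 - 2585/5869 = -13741796074/31199445537 ≈ -0.44045)
(214796 + 97280) + q = (214796 + 97280) - 13741796074/31199445537 = 312076 - 13741796074/31199445537 = 9736584423608738/31199445537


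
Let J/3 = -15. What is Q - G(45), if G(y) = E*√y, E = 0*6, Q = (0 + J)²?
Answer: 2025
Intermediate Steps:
J = -45 (J = 3*(-15) = -45)
Q = 2025 (Q = (0 - 45)² = (-45)² = 2025)
E = 0
G(y) = 0 (G(y) = 0*√y = 0)
Q - G(45) = 2025 - 1*0 = 2025 + 0 = 2025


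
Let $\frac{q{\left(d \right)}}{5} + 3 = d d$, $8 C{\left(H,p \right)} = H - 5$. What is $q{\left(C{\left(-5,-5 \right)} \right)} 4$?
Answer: $- \frac{115}{4} \approx -28.75$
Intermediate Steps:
$C{\left(H,p \right)} = - \frac{5}{8} + \frac{H}{8}$ ($C{\left(H,p \right)} = \frac{H - 5}{8} = \frac{-5 + H}{8} = - \frac{5}{8} + \frac{H}{8}$)
$q{\left(d \right)} = -15 + 5 d^{2}$ ($q{\left(d \right)} = -15 + 5 d d = -15 + 5 d^{2}$)
$q{\left(C{\left(-5,-5 \right)} \right)} 4 = \left(-15 + 5 \left(- \frac{5}{8} + \frac{1}{8} \left(-5\right)\right)^{2}\right) 4 = \left(-15 + 5 \left(- \frac{5}{8} - \frac{5}{8}\right)^{2}\right) 4 = \left(-15 + 5 \left(- \frac{5}{4}\right)^{2}\right) 4 = \left(-15 + 5 \cdot \frac{25}{16}\right) 4 = \left(-15 + \frac{125}{16}\right) 4 = \left(- \frac{115}{16}\right) 4 = - \frac{115}{4}$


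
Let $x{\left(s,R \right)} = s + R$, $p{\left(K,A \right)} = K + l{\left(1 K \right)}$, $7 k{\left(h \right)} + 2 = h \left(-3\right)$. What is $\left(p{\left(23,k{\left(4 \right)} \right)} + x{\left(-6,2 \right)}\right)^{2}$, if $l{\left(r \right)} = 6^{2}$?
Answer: $3025$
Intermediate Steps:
$l{\left(r \right)} = 36$
$k{\left(h \right)} = - \frac{2}{7} - \frac{3 h}{7}$ ($k{\left(h \right)} = - \frac{2}{7} + \frac{h \left(-3\right)}{7} = - \frac{2}{7} + \frac{\left(-3\right) h}{7} = - \frac{2}{7} - \frac{3 h}{7}$)
$p{\left(K,A \right)} = 36 + K$ ($p{\left(K,A \right)} = K + 36 = 36 + K$)
$x{\left(s,R \right)} = R + s$
$\left(p{\left(23,k{\left(4 \right)} \right)} + x{\left(-6,2 \right)}\right)^{2} = \left(\left(36 + 23\right) + \left(2 - 6\right)\right)^{2} = \left(59 - 4\right)^{2} = 55^{2} = 3025$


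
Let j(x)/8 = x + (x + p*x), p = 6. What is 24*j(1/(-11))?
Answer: -1536/11 ≈ -139.64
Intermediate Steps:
j(x) = 64*x (j(x) = 8*(x + (x + 6*x)) = 8*(x + 7*x) = 8*(8*x) = 64*x)
24*j(1/(-11)) = 24*(64/(-11)) = 24*(64*(-1/11)) = 24*(-64/11) = -1536/11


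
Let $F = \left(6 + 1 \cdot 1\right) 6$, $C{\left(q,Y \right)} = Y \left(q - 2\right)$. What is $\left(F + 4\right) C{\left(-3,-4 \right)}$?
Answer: $920$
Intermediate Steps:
$C{\left(q,Y \right)} = Y \left(-2 + q\right)$
$F = 42$ ($F = \left(6 + 1\right) 6 = 7 \cdot 6 = 42$)
$\left(F + 4\right) C{\left(-3,-4 \right)} = \left(42 + 4\right) \left(- 4 \left(-2 - 3\right)\right) = 46 \left(\left(-4\right) \left(-5\right)\right) = 46 \cdot 20 = 920$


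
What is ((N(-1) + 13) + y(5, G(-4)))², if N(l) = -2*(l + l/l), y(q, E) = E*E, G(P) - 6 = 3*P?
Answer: 2401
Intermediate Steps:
G(P) = 6 + 3*P
y(q, E) = E²
N(l) = -2 - 2*l (N(l) = -2*(l + 1) = -2*(1 + l) = -2 - 2*l)
((N(-1) + 13) + y(5, G(-4)))² = (((-2 - 2*(-1)) + 13) + (6 + 3*(-4))²)² = (((-2 + 2) + 13) + (6 - 12)²)² = ((0 + 13) + (-6)²)² = (13 + 36)² = 49² = 2401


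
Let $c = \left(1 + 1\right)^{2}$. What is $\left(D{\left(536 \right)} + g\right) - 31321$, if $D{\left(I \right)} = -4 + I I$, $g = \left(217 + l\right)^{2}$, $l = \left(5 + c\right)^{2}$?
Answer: $344775$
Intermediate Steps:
$c = 4$ ($c = 2^{2} = 4$)
$l = 81$ ($l = \left(5 + 4\right)^{2} = 9^{2} = 81$)
$g = 88804$ ($g = \left(217 + 81\right)^{2} = 298^{2} = 88804$)
$D{\left(I \right)} = -4 + I^{2}$
$\left(D{\left(536 \right)} + g\right) - 31321 = \left(\left(-4 + 536^{2}\right) + 88804\right) - 31321 = \left(\left(-4 + 287296\right) + 88804\right) - 31321 = \left(287292 + 88804\right) - 31321 = 376096 - 31321 = 344775$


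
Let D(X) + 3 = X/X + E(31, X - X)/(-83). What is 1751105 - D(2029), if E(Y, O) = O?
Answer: 1751107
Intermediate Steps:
D(X) = -2 (D(X) = -3 + (X/X + (X - X)/(-83)) = -3 + (1 + 0*(-1/83)) = -3 + (1 + 0) = -3 + 1 = -2)
1751105 - D(2029) = 1751105 - 1*(-2) = 1751105 + 2 = 1751107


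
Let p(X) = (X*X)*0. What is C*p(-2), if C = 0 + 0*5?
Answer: 0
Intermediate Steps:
p(X) = 0 (p(X) = X²*0 = 0)
C = 0 (C = 0 + 0 = 0)
C*p(-2) = 0*0 = 0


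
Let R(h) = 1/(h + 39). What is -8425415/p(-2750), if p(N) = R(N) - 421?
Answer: 22841300065/1141332 ≈ 20013.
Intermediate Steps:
R(h) = 1/(39 + h)
p(N) = -421 + 1/(39 + N) (p(N) = 1/(39 + N) - 421 = -421 + 1/(39 + N))
-8425415/p(-2750) = -8425415*(39 - 2750)/(-16418 - 421*(-2750)) = -8425415*(-2711/(-16418 + 1157750)) = -8425415/((-1/2711*1141332)) = -8425415/(-1141332/2711) = -8425415*(-2711/1141332) = 22841300065/1141332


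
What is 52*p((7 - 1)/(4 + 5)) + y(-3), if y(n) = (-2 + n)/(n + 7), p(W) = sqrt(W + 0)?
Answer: -5/4 + 52*sqrt(6)/3 ≈ 41.208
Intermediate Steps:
p(W) = sqrt(W)
y(n) = (-2 + n)/(7 + n)
52*p((7 - 1)/(4 + 5)) + y(-3) = 52*sqrt((7 - 1)/(4 + 5)) + (-2 - 3)/(7 - 3) = 52*sqrt(6/9) - 5/4 = 52*sqrt(6*(1/9)) + (1/4)*(-5) = 52*sqrt(2/3) - 5/4 = 52*(sqrt(6)/3) - 5/4 = 52*sqrt(6)/3 - 5/4 = -5/4 + 52*sqrt(6)/3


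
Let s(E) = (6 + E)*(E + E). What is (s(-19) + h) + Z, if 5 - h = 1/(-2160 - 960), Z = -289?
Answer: 655201/3120 ≈ 210.00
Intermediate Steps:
s(E) = 2*E*(6 + E) (s(E) = (6 + E)*(2*E) = 2*E*(6 + E))
h = 15601/3120 (h = 5 - 1/(-2160 - 960) = 5 - 1/(-3120) = 5 - 1*(-1/3120) = 5 + 1/3120 = 15601/3120 ≈ 5.0003)
(s(-19) + h) + Z = (2*(-19)*(6 - 19) + 15601/3120) - 289 = (2*(-19)*(-13) + 15601/3120) - 289 = (494 + 15601/3120) - 289 = 1556881/3120 - 289 = 655201/3120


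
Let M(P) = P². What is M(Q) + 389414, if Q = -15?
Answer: 389639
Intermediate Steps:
M(Q) + 389414 = (-15)² + 389414 = 225 + 389414 = 389639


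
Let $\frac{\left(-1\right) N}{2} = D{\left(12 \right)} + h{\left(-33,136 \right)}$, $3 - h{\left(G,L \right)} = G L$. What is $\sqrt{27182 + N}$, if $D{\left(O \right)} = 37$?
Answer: $3 \sqrt{2014} \approx 134.63$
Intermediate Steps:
$h{\left(G,L \right)} = 3 - G L$
$N = -9056$ ($N = - 2 \left(37 - \left(-3 - 4488\right)\right) = - 2 \left(37 + \left(3 + 4488\right)\right) = - 2 \left(37 + 4491\right) = \left(-2\right) 4528 = -9056$)
$\sqrt{27182 + N} = \sqrt{27182 - 9056} = \sqrt{18126} = 3 \sqrt{2014}$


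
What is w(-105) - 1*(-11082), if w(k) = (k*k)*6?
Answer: 77232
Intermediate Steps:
w(k) = 6*k² (w(k) = k²*6 = 6*k²)
w(-105) - 1*(-11082) = 6*(-105)² - 1*(-11082) = 6*11025 + 11082 = 66150 + 11082 = 77232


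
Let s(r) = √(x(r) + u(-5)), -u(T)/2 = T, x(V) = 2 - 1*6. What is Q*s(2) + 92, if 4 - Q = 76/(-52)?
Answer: 92 + 71*√6/13 ≈ 105.38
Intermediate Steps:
x(V) = -4 (x(V) = 2 - 6 = -4)
u(T) = -2*T
s(r) = √6 (s(r) = √(-4 - 2*(-5)) = √(-4 + 10) = √6)
Q = 71/13 (Q = 4 - 76/(-52) = 4 - 76*(-1)/52 = 4 - 1*(-19/13) = 4 + 19/13 = 71/13 ≈ 5.4615)
Q*s(2) + 92 = 71*√6/13 + 92 = 92 + 71*√6/13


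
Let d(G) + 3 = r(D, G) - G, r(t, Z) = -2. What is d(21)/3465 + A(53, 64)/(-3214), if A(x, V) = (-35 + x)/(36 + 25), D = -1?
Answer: -2579887/339663555 ≈ -0.0075954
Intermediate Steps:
A(x, V) = -35/61 + x/61 (A(x, V) = (-35 + x)/61 = (-35 + x)*(1/61) = -35/61 + x/61)
d(G) = -5 - G (d(G) = -3 + (-2 - G) = -5 - G)
d(21)/3465 + A(53, 64)/(-3214) = (-5 - 1*21)/3465 + (-35/61 + (1/61)*53)/(-3214) = (-5 - 21)*(1/3465) + (-35/61 + 53/61)*(-1/3214) = -26*1/3465 + (18/61)*(-1/3214) = -26/3465 - 9/98027 = -2579887/339663555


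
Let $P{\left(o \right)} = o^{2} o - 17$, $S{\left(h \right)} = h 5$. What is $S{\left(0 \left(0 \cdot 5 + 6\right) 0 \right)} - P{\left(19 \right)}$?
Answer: $-6842$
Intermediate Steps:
$S{\left(h \right)} = 5 h$
$P{\left(o \right)} = -17 + o^{3}$ ($P{\left(o \right)} = o^{3} - 17 = -17 + o^{3}$)
$S{\left(0 \left(0 \cdot 5 + 6\right) 0 \right)} - P{\left(19 \right)} = 5 \cdot 0 \left(0 \cdot 5 + 6\right) 0 - \left(-17 + 19^{3}\right) = 5 \cdot 0 \left(0 + 6\right) 0 - \left(-17 + 6859\right) = 5 \cdot 0 \cdot 6 \cdot 0 - 6842 = 5 \cdot 0 \cdot 0 - 6842 = 5 \cdot 0 - 6842 = 0 - 6842 = -6842$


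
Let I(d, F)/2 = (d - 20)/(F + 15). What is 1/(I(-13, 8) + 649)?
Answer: 23/14861 ≈ 0.0015477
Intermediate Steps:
I(d, F) = 2*(-20 + d)/(15 + F) (I(d, F) = 2*((d - 20)/(F + 15)) = 2*((-20 + d)/(15 + F)) = 2*(-20 + d)/(15 + F))
1/(I(-13, 8) + 649) = 1/(2*(-20 - 13)/(15 + 8) + 649) = 1/(2*(-33)/23 + 649) = 1/(2*(1/23)*(-33) + 649) = 1/(-66/23 + 649) = 1/(14861/23) = 23/14861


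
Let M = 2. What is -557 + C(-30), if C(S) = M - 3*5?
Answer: -570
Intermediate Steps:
C(S) = -13 (C(S) = 2 - 3*5 = 2 - 15 = -13)
-557 + C(-30) = -557 - 13 = -570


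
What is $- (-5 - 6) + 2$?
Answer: $13$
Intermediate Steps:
$- (-5 - 6) + 2 = \left(-1\right) \left(-11\right) + 2 = 11 + 2 = 13$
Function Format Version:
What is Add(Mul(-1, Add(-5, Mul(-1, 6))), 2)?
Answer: 13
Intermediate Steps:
Add(Mul(-1, Add(-5, Mul(-1, 6))), 2) = Add(Mul(-1, Add(-5, -6)), 2) = Add(Mul(-1, -11), 2) = Add(11, 2) = 13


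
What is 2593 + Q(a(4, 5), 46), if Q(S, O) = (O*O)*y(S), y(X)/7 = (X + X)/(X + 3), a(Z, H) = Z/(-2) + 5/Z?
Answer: -21845/3 ≈ -7281.7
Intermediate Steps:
a(Z, H) = 5/Z - Z/2 (a(Z, H) = Z*(-½) + 5/Z = -Z/2 + 5/Z = 5/Z - Z/2)
y(X) = 14*X/(3 + X) (y(X) = 7*((X + X)/(X + 3)) = 7*((2*X)/(3 + X)) = 7*(2*X/(3 + X)) = 14*X/(3 + X))
Q(S, O) = 14*S*O²/(3 + S) (Q(S, O) = (O*O)*(14*S/(3 + S)) = O²*(14*S/(3 + S)) = 14*S*O²/(3 + S))
2593 + Q(a(4, 5), 46) = 2593 + 14*(5/4 - ½*4)*46²/(3 + (5/4 - ½*4)) = 2593 + 14*(5*(¼) - 2)*2116/(3 + (5*(¼) - 2)) = 2593 + 14*(5/4 - 2)*2116/(3 + (5/4 - 2)) = 2593 + 14*(-¾)*2116/(3 - ¾) = 2593 + 14*(-¾)*2116/(9/4) = 2593 + 14*(-¾)*2116*(4/9) = 2593 - 29624/3 = -21845/3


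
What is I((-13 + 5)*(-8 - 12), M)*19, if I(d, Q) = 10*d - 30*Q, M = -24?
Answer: 44080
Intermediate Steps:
I(d, Q) = -30*Q + 10*d
I((-13 + 5)*(-8 - 12), M)*19 = (-30*(-24) + 10*((-13 + 5)*(-8 - 12)))*19 = (720 + 10*(-8*(-20)))*19 = (720 + 10*160)*19 = (720 + 1600)*19 = 2320*19 = 44080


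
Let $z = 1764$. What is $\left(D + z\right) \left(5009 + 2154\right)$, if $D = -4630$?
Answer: $-20529158$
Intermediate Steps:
$\left(D + z\right) \left(5009 + 2154\right) = \left(-4630 + 1764\right) \left(5009 + 2154\right) = \left(-2866\right) 7163 = -20529158$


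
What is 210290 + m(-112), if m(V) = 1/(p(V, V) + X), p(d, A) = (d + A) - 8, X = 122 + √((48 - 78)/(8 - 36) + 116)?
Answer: 3207132650/15251 - √22946/167761 ≈ 2.1029e+5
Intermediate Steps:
X = 122 + √22946/14 (X = 122 + √(-30/(-28) + 116) = 122 + √(-30*(-1/28) + 116) = 122 + √(15/14 + 116) = 122 + √(1639/14) = 122 + √22946/14 ≈ 132.82)
p(d, A) = -8 + A + d (p(d, A) = (A + d) - 8 = -8 + A + d)
m(V) = 1/(114 + 2*V + √22946/14) (m(V) = 1/((-8 + V + V) + (122 + √22946/14)) = 1/((-8 + 2*V) + (122 + √22946/14)) = 1/(114 + 2*V + √22946/14))
210290 + m(-112) = 210290 + 14/(1596 + √22946 + 28*(-112)) = 210290 + 14/(1596 + √22946 - 3136) = 210290 + 14/(-1540 + √22946)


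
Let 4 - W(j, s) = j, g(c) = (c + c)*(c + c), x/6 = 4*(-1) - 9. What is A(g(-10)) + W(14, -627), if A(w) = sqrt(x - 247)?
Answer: -10 + 5*I*sqrt(13) ≈ -10.0 + 18.028*I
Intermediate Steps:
x = -78 (x = 6*(4*(-1) - 9) = 6*(-4 - 9) = 6*(-13) = -78)
g(c) = 4*c**2 (g(c) = (2*c)*(2*c) = 4*c**2)
W(j, s) = 4 - j
A(w) = 5*I*sqrt(13) (A(w) = sqrt(-78 - 247) = sqrt(-325) = 5*I*sqrt(13))
A(g(-10)) + W(14, -627) = 5*I*sqrt(13) + (4 - 1*14) = 5*I*sqrt(13) + (4 - 14) = 5*I*sqrt(13) - 10 = -10 + 5*I*sqrt(13)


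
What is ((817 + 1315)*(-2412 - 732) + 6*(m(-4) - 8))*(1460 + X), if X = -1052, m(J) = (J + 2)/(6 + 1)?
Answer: -19143932832/7 ≈ -2.7348e+9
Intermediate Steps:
m(J) = 2/7 + J/7 (m(J) = (2 + J)/7 = (2 + J)*(⅐) = 2/7 + J/7)
((817 + 1315)*(-2412 - 732) + 6*(m(-4) - 8))*(1460 + X) = ((817 + 1315)*(-2412 - 732) + 6*((2/7 + (⅐)*(-4)) - 8))*(1460 - 1052) = (2132*(-3144) + 6*((2/7 - 4/7) - 8))*408 = (-6703008 + 6*(-2/7 - 8))*408 = (-6703008 + 6*(-58/7))*408 = (-6703008 - 348/7)*408 = -46921404/7*408 = -19143932832/7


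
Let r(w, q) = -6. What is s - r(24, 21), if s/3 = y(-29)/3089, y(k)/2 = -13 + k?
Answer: 18282/3089 ≈ 5.9184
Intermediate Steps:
y(k) = -26 + 2*k (y(k) = 2*(-13 + k) = -26 + 2*k)
s = -252/3089 (s = 3*((-26 + 2*(-29))/3089) = 3*((-26 - 58)*(1/3089)) = 3*(-84*1/3089) = 3*(-84/3089) = -252/3089 ≈ -0.081580)
s - r(24, 21) = -252/3089 - 1*(-6) = -252/3089 + 6 = 18282/3089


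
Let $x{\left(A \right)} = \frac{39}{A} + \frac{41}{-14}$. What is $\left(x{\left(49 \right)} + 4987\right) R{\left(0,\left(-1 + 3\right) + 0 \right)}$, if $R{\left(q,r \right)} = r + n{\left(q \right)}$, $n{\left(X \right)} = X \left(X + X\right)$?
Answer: $\frac{488517}{49} \approx 9969.7$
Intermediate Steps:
$n{\left(X \right)} = 2 X^{2}$ ($n{\left(X \right)} = X 2 X = 2 X^{2}$)
$x{\left(A \right)} = - \frac{41}{14} + \frac{39}{A}$ ($x{\left(A \right)} = \frac{39}{A} + 41 \left(- \frac{1}{14}\right) = \frac{39}{A} - \frac{41}{14} = - \frac{41}{14} + \frac{39}{A}$)
$R{\left(q,r \right)} = r + 2 q^{2}$
$\left(x{\left(49 \right)} + 4987\right) R{\left(0,\left(-1 + 3\right) + 0 \right)} = \left(\left(- \frac{41}{14} + \frac{39}{49}\right) + 4987\right) \left(\left(\left(-1 + 3\right) + 0\right) + 2 \cdot 0^{2}\right) = \left(\left(- \frac{41}{14} + 39 \cdot \frac{1}{49}\right) + 4987\right) \left(\left(2 + 0\right) + 2 \cdot 0\right) = \left(\left(- \frac{41}{14} + \frac{39}{49}\right) + 4987\right) \left(2 + 0\right) = \left(- \frac{209}{98} + 4987\right) 2 = \frac{488517}{98} \cdot 2 = \frac{488517}{49}$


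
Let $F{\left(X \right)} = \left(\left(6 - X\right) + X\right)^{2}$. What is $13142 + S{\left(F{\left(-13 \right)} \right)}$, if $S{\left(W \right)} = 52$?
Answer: $13194$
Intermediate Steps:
$F{\left(X \right)} = 36$ ($F{\left(X \right)} = 6^{2} = 36$)
$13142 + S{\left(F{\left(-13 \right)} \right)} = 13142 + 52 = 13194$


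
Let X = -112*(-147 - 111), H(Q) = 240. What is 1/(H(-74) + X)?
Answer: 1/29136 ≈ 3.4322e-5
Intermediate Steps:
X = 28896 (X = -112*(-258) = 28896)
1/(H(-74) + X) = 1/(240 + 28896) = 1/29136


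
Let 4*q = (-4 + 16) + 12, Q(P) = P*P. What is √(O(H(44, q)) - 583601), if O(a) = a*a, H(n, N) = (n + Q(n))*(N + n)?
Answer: √9800416399 ≈ 98997.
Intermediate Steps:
Q(P) = P²
q = 6 (q = ((-4 + 16) + 12)/4 = (12 + 12)/4 = (¼)*24 = 6)
H(n, N) = (N + n)*(n + n²) (H(n, N) = (n + n²)*(N + n) = (N + n)*(n + n²))
O(a) = a²
√(O(H(44, q)) - 583601) = √((44*(6 + 44 + 44² + 6*44))² - 583601) = √((44*(6 + 44 + 1936 + 264))² - 583601) = √((44*2250)² - 583601) = √(99000² - 583601) = √(9801000000 - 583601) = √9800416399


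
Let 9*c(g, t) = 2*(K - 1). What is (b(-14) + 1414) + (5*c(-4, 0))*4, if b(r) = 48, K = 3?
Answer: 13238/9 ≈ 1470.9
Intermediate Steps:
c(g, t) = 4/9 (c(g, t) = (2*(3 - 1))/9 = (2*2)/9 = (⅑)*4 = 4/9)
(b(-14) + 1414) + (5*c(-4, 0))*4 = (48 + 1414) + (5*(4/9))*4 = 1462 + (20/9)*4 = 1462 + 80/9 = 13238/9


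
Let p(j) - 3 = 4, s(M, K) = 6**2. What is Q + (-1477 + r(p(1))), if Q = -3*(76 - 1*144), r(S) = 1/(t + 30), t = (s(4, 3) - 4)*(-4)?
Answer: -124755/98 ≈ -1273.0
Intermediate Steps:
s(M, K) = 36
p(j) = 7 (p(j) = 3 + 4 = 7)
t = -128 (t = (36 - 4)*(-4) = 32*(-4) = -128)
r(S) = -1/98 (r(S) = 1/(-128 + 30) = 1/(-98) = -1/98)
Q = 204 (Q = -3*(76 - 144) = -3*(-68) = 204)
Q + (-1477 + r(p(1))) = 204 + (-1477 - 1/98) = 204 - 144747/98 = -124755/98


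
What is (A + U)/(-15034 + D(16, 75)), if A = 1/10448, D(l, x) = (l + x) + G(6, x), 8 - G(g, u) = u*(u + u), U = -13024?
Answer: 136074751/273580880 ≈ 0.49738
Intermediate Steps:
G(g, u) = 8 - 2*u**2 (G(g, u) = 8 - u*(u + u) = 8 - u*2*u = 8 - 2*u**2)
D(l, x) = 8 + l + x - 2*x**2 (D(l, x) = (l + x) + (8 - 2*x**2) = 8 + l + x - 2*x**2)
A = 1/10448 ≈ 9.5712e-5
(A + U)/(-15034 + D(16, 75)) = (1/10448 - 13024)/(-15034 + (8 + 16 + 75 - 2*75**2)) = -136074751/(10448*(-15034 + (8 + 16 + 75 - 2*5625))) = -136074751/(10448*(-15034 + (8 + 16 + 75 - 11250))) = -136074751/(10448*(-15034 - 11151)) = -136074751/10448/(-26185) = -136074751/10448*(-1/26185) = 136074751/273580880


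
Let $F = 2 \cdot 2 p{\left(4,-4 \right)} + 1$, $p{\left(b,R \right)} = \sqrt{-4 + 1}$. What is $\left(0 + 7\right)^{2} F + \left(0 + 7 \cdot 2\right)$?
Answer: $63 + 196 i \sqrt{3} \approx 63.0 + 339.48 i$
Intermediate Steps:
$p{\left(b,R \right)} = i \sqrt{3}$ ($p{\left(b,R \right)} = \sqrt{-3} = i \sqrt{3}$)
$F = 1 + 4 i \sqrt{3}$ ($F = 2 \cdot 2 i \sqrt{3} + 1 = 4 i \sqrt{3} + 1 = 1 + 4 i \sqrt{3} \approx 1.0 + 6.9282 i$)
$\left(0 + 7\right)^{2} F + \left(0 + 7 \cdot 2\right) = \left(0 + 7\right)^{2} \left(1 + 4 i \sqrt{3}\right) + \left(0 + 7 \cdot 2\right) = 7^{2} \left(1 + 4 i \sqrt{3}\right) + \left(0 + 14\right) = 49 \left(1 + 4 i \sqrt{3}\right) + 14 = \left(49 + 196 i \sqrt{3}\right) + 14 = 63 + 196 i \sqrt{3}$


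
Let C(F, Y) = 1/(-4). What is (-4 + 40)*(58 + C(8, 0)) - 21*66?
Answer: 693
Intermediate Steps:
C(F, Y) = -1/4
(-4 + 40)*(58 + C(8, 0)) - 21*66 = (-4 + 40)*(58 - 1/4) - 21*66 = 36*(231/4) - 1386 = 2079 - 1386 = 693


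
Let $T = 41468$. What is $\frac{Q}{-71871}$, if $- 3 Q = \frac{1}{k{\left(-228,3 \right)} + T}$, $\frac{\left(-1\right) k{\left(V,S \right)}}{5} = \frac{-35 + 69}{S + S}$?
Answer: $\frac{1}{8934930849} \approx 1.1192 \cdot 10^{-10}$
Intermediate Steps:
$k{\left(V,S \right)} = - \frac{85}{S}$ ($k{\left(V,S \right)} = - 5 \frac{-35 + 69}{S + S} = - 5 \frac{34}{2 S} = - 5 \cdot 34 \frac{1}{2 S} = - 5 \frac{17}{S} = - \frac{85}{S}$)
$Q = - \frac{1}{124319}$ ($Q = - \frac{1}{3 \left(- \frac{85}{3} + 41468\right)} = - \frac{1}{3 \cdot \frac{124319}{3}} = \left(- \frac{1}{3}\right) \frac{3}{124319} = - \frac{1}{124319} \approx -8.0438 \cdot 10^{-6}$)
$\frac{Q}{-71871} = - \frac{1}{124319 \left(-71871\right)} = \left(- \frac{1}{124319}\right) \left(- \frac{1}{71871}\right) = \frac{1}{8934930849}$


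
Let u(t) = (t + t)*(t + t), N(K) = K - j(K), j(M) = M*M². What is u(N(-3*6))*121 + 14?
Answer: 16360456478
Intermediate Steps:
j(M) = M³
N(K) = K - K³
u(t) = 4*t² (u(t) = (2*t)*(2*t) = 4*t²)
u(N(-3*6))*121 + 14 = (4*(-3*6 - (-3*6)³)²)*121 + 14 = (4*(-18 - 1*(-18)³)²)*121 + 14 = (4*(-18 - 1*(-5832))²)*121 + 14 = (4*(-18 + 5832)²)*121 + 14 = (4*5814²)*121 + 14 = (4*33802596)*121 + 14 = 135210384*121 + 14 = 16360456464 + 14 = 16360456478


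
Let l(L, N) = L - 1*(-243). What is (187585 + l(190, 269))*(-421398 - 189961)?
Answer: -114946496462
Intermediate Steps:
l(L, N) = 243 + L (l(L, N) = L + 243 = 243 + L)
(187585 + l(190, 269))*(-421398 - 189961) = (187585 + (243 + 190))*(-421398 - 189961) = (187585 + 433)*(-611359) = 188018*(-611359) = -114946496462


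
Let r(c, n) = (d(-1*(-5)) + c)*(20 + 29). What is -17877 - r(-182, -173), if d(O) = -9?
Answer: -8518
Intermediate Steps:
r(c, n) = -441 + 49*c (r(c, n) = (-9 + c)*(20 + 29) = (-9 + c)*49 = -441 + 49*c)
-17877 - r(-182, -173) = -17877 - (-441 + 49*(-182)) = -17877 - (-441 - 8918) = -17877 - 1*(-9359) = -17877 + 9359 = -8518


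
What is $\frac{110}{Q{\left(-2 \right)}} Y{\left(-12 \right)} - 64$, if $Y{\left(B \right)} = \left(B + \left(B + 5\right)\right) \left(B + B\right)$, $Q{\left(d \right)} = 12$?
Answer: $4116$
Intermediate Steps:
$Y{\left(B \right)} = 2 B \left(5 + 2 B\right)$ ($Y{\left(B \right)} = \left(B + \left(5 + B\right)\right) 2 B = \left(5 + 2 B\right) 2 B = 2 B \left(5 + 2 B\right)$)
$\frac{110}{Q{\left(-2 \right)}} Y{\left(-12 \right)} - 64 = \frac{110}{12} \cdot 2 \left(-12\right) \left(5 + 2 \left(-12\right)\right) - 64 = 110 \cdot \frac{1}{12} \cdot 2 \left(-12\right) \left(5 - 24\right) - 64 = \frac{55 \cdot 2 \left(-12\right) \left(-19\right)}{6} - 64 = \frac{55}{6} \cdot 456 - 64 = 4180 - 64 = 4116$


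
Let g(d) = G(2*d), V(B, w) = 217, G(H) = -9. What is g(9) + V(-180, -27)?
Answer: 208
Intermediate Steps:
g(d) = -9
g(9) + V(-180, -27) = -9 + 217 = 208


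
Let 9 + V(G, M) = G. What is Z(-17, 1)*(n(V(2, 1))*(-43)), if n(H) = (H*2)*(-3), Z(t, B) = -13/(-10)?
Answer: -11739/5 ≈ -2347.8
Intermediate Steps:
V(G, M) = -9 + G
Z(t, B) = 13/10 (Z(t, B) = -13*(-1/10) = 13/10)
n(H) = -6*H (n(H) = (2*H)*(-3) = -6*H)
Z(-17, 1)*(n(V(2, 1))*(-43)) = 13*(-6*(-9 + 2)*(-43))/10 = 13*(-6*(-7)*(-43))/10 = 13*(42*(-43))/10 = (13/10)*(-1806) = -11739/5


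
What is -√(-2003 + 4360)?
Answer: -√2357 ≈ -48.549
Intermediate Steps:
-√(-2003 + 4360) = -√2357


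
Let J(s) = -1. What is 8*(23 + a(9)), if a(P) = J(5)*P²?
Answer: -464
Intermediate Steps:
a(P) = -P²
8*(23 + a(9)) = 8*(23 - 1*9²) = 8*(23 - 1*81) = 8*(23 - 81) = 8*(-58) = -464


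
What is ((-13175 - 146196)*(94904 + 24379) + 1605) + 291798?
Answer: -19009957590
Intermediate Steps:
((-13175 - 146196)*(94904 + 24379) + 1605) + 291798 = (-159371*119283 + 1605) + 291798 = (-19010250993 + 1605) + 291798 = -19010249388 + 291798 = -19009957590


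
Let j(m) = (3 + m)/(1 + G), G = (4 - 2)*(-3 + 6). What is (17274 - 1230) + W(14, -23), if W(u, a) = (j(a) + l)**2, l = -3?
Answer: 787837/49 ≈ 16078.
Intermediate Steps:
G = 6 (G = 2*3 = 6)
j(m) = 3/7 + m/7 (j(m) = (3 + m)/(1 + 6) = (3 + m)/7 = (3 + m)*(1/7) = 3/7 + m/7)
W(u, a) = (-18/7 + a/7)**2 (W(u, a) = ((3/7 + a/7) - 3)**2 = (-18/7 + a/7)**2)
(17274 - 1230) + W(14, -23) = (17274 - 1230) + (-18 - 23)**2/49 = 16044 + (1/49)*(-41)**2 = 16044 + (1/49)*1681 = 16044 + 1681/49 = 787837/49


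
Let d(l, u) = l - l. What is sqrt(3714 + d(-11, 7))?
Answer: sqrt(3714) ≈ 60.943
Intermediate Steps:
d(l, u) = 0
sqrt(3714 + d(-11, 7)) = sqrt(3714 + 0) = sqrt(3714)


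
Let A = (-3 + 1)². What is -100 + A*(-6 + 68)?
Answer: 148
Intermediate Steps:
A = 4 (A = (-2)² = 4)
-100 + A*(-6 + 68) = -100 + 4*(-6 + 68) = -100 + 4*62 = -100 + 248 = 148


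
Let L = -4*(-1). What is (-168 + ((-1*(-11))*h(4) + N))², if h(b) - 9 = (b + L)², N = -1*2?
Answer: 400689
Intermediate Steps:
L = 4
N = -2
h(b) = 9 + (4 + b)² (h(b) = 9 + (b + 4)² = 9 + (4 + b)²)
(-168 + ((-1*(-11))*h(4) + N))² = (-168 + ((-1*(-11))*(9 + (4 + 4)²) - 2))² = (-168 + (11*(9 + 8²) - 2))² = (-168 + (11*(9 + 64) - 2))² = (-168 + (11*73 - 2))² = (-168 + (803 - 2))² = (-168 + 801)² = 633² = 400689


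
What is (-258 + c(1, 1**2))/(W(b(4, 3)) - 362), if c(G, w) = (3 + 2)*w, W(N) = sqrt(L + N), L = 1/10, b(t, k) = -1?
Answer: 915860/1310449 + 759*I*sqrt(10)/1310449 ≈ 0.69889 + 0.0018316*I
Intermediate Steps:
L = 1/10 (L = 1*(1/10) = 1/10 ≈ 0.10000)
W(N) = sqrt(1/10 + N)
c(G, w) = 5*w
(-258 + c(1, 1**2))/(W(b(4, 3)) - 362) = (-258 + 5*1**2)/(sqrt(10 + 100*(-1))/10 - 362) = (-258 + 5*1)/(sqrt(10 - 100)/10 - 362) = (-258 + 5)/(sqrt(-90)/10 - 362) = -253/((3*I*sqrt(10))/10 - 362) = -253/(3*I*sqrt(10)/10 - 362) = -253/(-362 + 3*I*sqrt(10)/10)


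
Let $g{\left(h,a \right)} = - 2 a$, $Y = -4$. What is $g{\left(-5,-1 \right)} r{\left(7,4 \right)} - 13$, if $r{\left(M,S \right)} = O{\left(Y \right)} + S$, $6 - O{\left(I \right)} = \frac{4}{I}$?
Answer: $9$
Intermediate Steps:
$O{\left(I \right)} = 6 - \frac{4}{I}$
$r{\left(M,S \right)} = 7 + S$ ($r{\left(M,S \right)} = \left(6 - \frac{4}{-4}\right) + S = \left(6 - -1\right) + S = \left(6 + 1\right) + S = 7 + S$)
$g{\left(-5,-1 \right)} r{\left(7,4 \right)} - 13 = \left(-2\right) \left(-1\right) \left(7 + 4\right) - 13 = 2 \cdot 11 - 13 = 22 - 13 = 9$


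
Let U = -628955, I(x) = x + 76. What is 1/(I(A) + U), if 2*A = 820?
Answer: -1/628469 ≈ -1.5912e-6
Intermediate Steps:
A = 410 (A = (½)*820 = 410)
I(x) = 76 + x
1/(I(A) + U) = 1/((76 + 410) - 628955) = 1/(486 - 628955) = 1/(-628469) = -1/628469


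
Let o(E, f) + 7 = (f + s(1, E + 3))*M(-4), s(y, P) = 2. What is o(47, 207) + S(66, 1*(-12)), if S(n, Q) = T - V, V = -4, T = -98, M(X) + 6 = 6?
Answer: -101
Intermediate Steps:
M(X) = 0 (M(X) = -6 + 6 = 0)
o(E, f) = -7 (o(E, f) = -7 + (f + 2)*0 = -7 + (2 + f)*0 = -7 + 0 = -7)
S(n, Q) = -94 (S(n, Q) = -98 - 1*(-4) = -98 + 4 = -94)
o(47, 207) + S(66, 1*(-12)) = -7 - 94 = -101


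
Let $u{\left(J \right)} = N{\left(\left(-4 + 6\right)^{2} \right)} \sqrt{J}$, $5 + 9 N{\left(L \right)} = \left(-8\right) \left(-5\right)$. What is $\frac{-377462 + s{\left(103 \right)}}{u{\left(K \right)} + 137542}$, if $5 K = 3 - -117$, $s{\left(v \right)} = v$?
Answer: $- \frac{700686606303}{255390318914} + \frac{39622695 \sqrt{6}}{255390318914} \approx -2.7432$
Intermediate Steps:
$N{\left(L \right)} = \frac{35}{9}$ ($N{\left(L \right)} = - \frac{5}{9} + \frac{\left(-8\right) \left(-5\right)}{9} = - \frac{5}{9} + \frac{1}{9} \cdot 40 = - \frac{5}{9} + \frac{40}{9} = \frac{35}{9}$)
$K = 24$ ($K = \frac{3 - -117}{5} = \frac{3 + 117}{5} = \frac{1}{5} \cdot 120 = 24$)
$u{\left(J \right)} = \frac{35 \sqrt{J}}{9}$
$\frac{-377462 + s{\left(103 \right)}}{u{\left(K \right)} + 137542} = \frac{-377462 + 103}{\frac{35 \sqrt{24}}{9} + 137542} = - \frac{377359}{\frac{35 \cdot 2 \sqrt{6}}{9} + 137542} = - \frac{377359}{\frac{70 \sqrt{6}}{9} + 137542} = - \frac{377359}{137542 + \frac{70 \sqrt{6}}{9}}$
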